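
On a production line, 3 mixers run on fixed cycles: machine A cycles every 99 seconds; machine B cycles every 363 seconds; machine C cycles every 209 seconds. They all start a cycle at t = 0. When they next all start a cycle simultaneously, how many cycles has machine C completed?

99 cycles

All finish a whole number of cycles simultaneously at t = LCM of the periods.
99 = 3^2 × 11
363 = 3 × 11^2
209 = 11 × 19
LCM(99, 363, 209) = 3^2 × 11^2 × 19 = 20691.
Cycles for period 209: 20691 / 209 = 99.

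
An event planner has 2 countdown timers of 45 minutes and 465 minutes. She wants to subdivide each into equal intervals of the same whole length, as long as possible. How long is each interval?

15 minutes

By the Euclidean algorithm:
465 = 10 × 45 + 15
45 = 3 × 15 + 0
gcd(45, 465) = 15.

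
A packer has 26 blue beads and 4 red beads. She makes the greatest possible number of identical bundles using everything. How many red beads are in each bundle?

2

Number of bundles = gcd(26, 4).
26 = 2 × 13
4 = 2^2
gcd(26, 4) = 2.
red beads per bundle = 4 / 2 = 2.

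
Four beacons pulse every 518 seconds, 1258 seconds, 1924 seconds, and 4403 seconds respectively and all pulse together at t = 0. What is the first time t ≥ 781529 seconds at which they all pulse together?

915824 seconds

Joint pulses occur at multiples of LCM(518, 1258, 1924, 4403).
518 = 2 × 7 × 37
1258 = 2 × 17 × 37
1924 = 2^2 × 13 × 37
4403 = 7 × 17 × 37
LCM(518, 1258, 1924, 4403) = 2^2 × 7 × 13 × 17 × 37 = 228956.
Smallest multiple of 228956 that is ≥ 781529: ⌈781529/228956⌉ × 228956 = 4 × 228956 = 915824.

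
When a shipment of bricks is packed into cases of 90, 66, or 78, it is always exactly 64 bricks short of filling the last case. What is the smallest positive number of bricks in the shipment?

12806

Being 64 short of a full case of size k means N ≡ −64 (mod k), i.e. N + 64 is a multiple of each size.
90 = 2 × 3^2 × 5
66 = 2 × 3 × 11
78 = 2 × 3 × 13
LCM(90, 66, 78) = 2 × 3^2 × 5 × 11 × 13 = 12870.
Smallest positive N is 12870 − 64 = 12806.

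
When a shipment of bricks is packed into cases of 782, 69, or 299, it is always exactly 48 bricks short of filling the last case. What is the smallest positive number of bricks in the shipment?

30450

Being 48 short of a full case of size k means N ≡ −48 (mod k), i.e. N + 48 is a multiple of each size.
782 = 2 × 17 × 23
69 = 3 × 23
299 = 13 × 23
LCM(782, 69, 299) = 2 × 3 × 13 × 17 × 23 = 30498.
Smallest positive N is 30498 − 48 = 30450.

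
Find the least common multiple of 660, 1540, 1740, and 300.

660 = 2^2 × 3 × 5 × 11
1540 = 2^2 × 5 × 7 × 11
1740 = 2^2 × 3 × 5 × 29
300 = 2^2 × 3 × 5^2
LCM(660, 1540, 1740, 300) = 2^2 × 3 × 5^2 × 7 × 11 × 29 = 669900.

669900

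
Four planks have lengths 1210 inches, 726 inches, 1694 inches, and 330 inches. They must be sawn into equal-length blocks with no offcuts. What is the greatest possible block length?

22 inches

This is the greatest common divisor of 1210, 726, 1694, and 330.
1210 = 2 × 5 × 11^2
726 = 2 × 3 × 11^2
1694 = 2 × 7 × 11^2
330 = 2 × 3 × 5 × 11
gcd(1210, 726, 1694, 330) = 2 × 11 = 22.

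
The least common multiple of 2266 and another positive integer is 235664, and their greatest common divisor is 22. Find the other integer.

gcd × lcm = product of the two integers, so the other integer is (22 × 235664) / 2266 = 2288.

2288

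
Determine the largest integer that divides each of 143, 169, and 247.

143 = 11 × 13
169 = 13^2
247 = 13 × 19
gcd(143, 169, 247) = 13.

13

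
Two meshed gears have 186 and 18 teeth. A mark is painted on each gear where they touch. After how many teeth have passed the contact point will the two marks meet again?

We need the least common multiple of the intervals.
186 = 2 × 3 × 31
18 = 2 × 3^2
LCM(186, 18) = 2 × 3^2 × 31 = 558.

558 teeth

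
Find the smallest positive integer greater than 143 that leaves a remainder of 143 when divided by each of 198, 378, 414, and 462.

N − 143 must be a common multiple of 198, 378, 414, and 462.
198 = 2 × 3^2 × 11
378 = 2 × 3^3 × 7
414 = 2 × 3^2 × 23
462 = 2 × 3 × 7 × 11
LCM(198, 378, 414, 462) = 2 × 3^3 × 7 × 11 × 23 = 95634.
Smallest N > 143 is LCM + 143 = 95634 + 143 = 95777.

95777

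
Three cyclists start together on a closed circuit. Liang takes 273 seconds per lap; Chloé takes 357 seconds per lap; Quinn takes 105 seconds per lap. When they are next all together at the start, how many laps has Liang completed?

85 laps

The first common completion time is the LCM of the periods.
273 = 3 × 7 × 13
357 = 3 × 7 × 17
105 = 3 × 5 × 7
LCM(273, 357, 105) = 3 × 5 × 7 × 13 × 17 = 23205.
Laps for period 273: 23205 / 273 = 85.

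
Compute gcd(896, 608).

896 = 2^7 × 7
608 = 2^5 × 19
gcd(896, 608) = 2^5 = 32.

32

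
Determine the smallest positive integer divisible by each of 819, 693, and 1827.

261261

819 = 3^2 × 7 × 13
693 = 3^2 × 7 × 11
1827 = 3^2 × 7 × 29
LCM(819, 693, 1827) = 3^2 × 7 × 11 × 13 × 29 = 261261.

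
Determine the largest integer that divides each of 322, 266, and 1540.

322 = 2 × 7 × 23
266 = 2 × 7 × 19
1540 = 2^2 × 5 × 7 × 11
gcd(322, 266, 1540) = 2 × 7 = 14.

14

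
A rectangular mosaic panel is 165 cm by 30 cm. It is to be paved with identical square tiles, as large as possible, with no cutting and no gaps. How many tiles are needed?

22

Tile side = gcd(165, 30).
165 = 3 × 5 × 11
30 = 2 × 3 × 5
gcd(165, 30) = 3 × 5 = 15.
Tiles: (165/15) × (30/15) = 11 × 2 = 22.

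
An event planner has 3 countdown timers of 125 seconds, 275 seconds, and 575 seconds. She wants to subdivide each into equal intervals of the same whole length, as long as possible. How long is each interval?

25 seconds

The interval must divide each timer length; the longest such is the gcd.
125 = 5^3
275 = 5^2 × 11
575 = 5^2 × 23
gcd(125, 275, 575) = 5^2 = 25.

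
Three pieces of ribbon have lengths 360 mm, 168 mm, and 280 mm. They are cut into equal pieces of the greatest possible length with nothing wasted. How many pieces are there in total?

101

Piece length = gcd(360, 168, 280).
360 = 2^3 × 3^2 × 5
168 = 2^3 × 3 × 7
280 = 2^3 × 5 × 7
gcd(360, 168, 280) = 2^3 = 8.
Total pieces = 360/8 + 168/8 + 280/8 = 45 + 21 + 35 = 101.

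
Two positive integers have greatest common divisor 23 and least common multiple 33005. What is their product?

For any two positive integers, gcd × lcm = product = 23 × 33005 = 759115.

759115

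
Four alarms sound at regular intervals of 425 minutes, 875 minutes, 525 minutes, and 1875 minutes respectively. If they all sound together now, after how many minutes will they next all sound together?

223125 minutes

We need the least common multiple of the intervals.
425 = 5^2 × 17
875 = 5^3 × 7
525 = 3 × 5^2 × 7
1875 = 3 × 5^4
LCM(425, 875, 525, 1875) = 3 × 5^4 × 7 × 17 = 223125.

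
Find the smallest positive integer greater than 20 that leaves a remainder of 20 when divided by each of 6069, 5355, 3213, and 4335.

273125

N − 20 must be a common multiple of 6069, 5355, 3213, and 4335.
6069 = 3 × 7 × 17^2
5355 = 3^2 × 5 × 7 × 17
3213 = 3^3 × 7 × 17
4335 = 3 × 5 × 17^2
LCM(6069, 5355, 3213, 4335) = 3^3 × 5 × 7 × 17^2 = 273105.
Smallest N > 20 is LCM + 20 = 273105 + 20 = 273125.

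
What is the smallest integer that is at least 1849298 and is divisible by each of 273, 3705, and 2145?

The integer must be a common multiple of 273, 3705, and 2145, so a multiple of their LCM.
273 = 3 × 7 × 13
3705 = 3 × 5 × 13 × 19
2145 = 3 × 5 × 11 × 13
LCM(273, 3705, 2145) = 3 × 5 × 7 × 11 × 13 × 19 = 285285.
Smallest multiple of 285285 that is ≥ 1849298: ⌈1849298/285285⌉ × 285285 = 7 × 285285 = 1996995.

1996995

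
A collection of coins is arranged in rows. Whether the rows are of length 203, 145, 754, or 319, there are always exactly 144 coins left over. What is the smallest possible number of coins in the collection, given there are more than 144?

290434

N − 144 must be a common multiple of 203, 145, 754, and 319.
203 = 7 × 29
145 = 5 × 29
754 = 2 × 13 × 29
319 = 11 × 29
LCM(203, 145, 754, 319) = 2 × 5 × 7 × 11 × 13 × 29 = 290290.
Smallest N > 144 is LCM + 144 = 290290 + 144 = 290434.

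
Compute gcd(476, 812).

476 = 2^2 × 7 × 17
812 = 2^2 × 7 × 29
gcd(476, 812) = 2^2 × 7 = 28.

28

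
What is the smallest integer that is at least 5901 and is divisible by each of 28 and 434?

6076

The integer must be a common multiple of 28 and 434, so a multiple of their LCM.
28 = 2^2 × 7
434 = 2 × 7 × 31
LCM(28, 434) = 2^2 × 7 × 31 = 868.
Smallest multiple of 868 that is ≥ 5901: ⌈5901/868⌉ × 868 = 7 × 868 = 6076.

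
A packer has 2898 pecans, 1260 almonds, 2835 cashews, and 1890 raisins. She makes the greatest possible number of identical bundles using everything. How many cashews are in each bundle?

45

Number of bundles = gcd(2898, 1260, 2835, 1890).
2898 = 2 × 3^2 × 7 × 23
1260 = 2^2 × 3^2 × 5 × 7
2835 = 3^4 × 5 × 7
1890 = 2 × 3^3 × 5 × 7
gcd(2898, 1260, 2835, 1890) = 3^2 × 7 = 63.
cashews per bundle = 2835 / 63 = 45.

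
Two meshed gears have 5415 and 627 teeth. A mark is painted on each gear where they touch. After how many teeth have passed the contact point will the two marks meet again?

59565 teeth

We need the least common multiple of the intervals.
5415 = 3 × 5 × 19^2
627 = 3 × 11 × 19
LCM(5415, 627) = 3 × 5 × 11 × 19^2 = 59565.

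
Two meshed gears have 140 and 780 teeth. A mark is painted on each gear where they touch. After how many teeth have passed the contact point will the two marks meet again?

We need the least common multiple of the intervals.
140 = 2^2 × 5 × 7
780 = 2^2 × 3 × 5 × 13
LCM(140, 780) = 2^2 × 3 × 5 × 7 × 13 = 5460.

5460 teeth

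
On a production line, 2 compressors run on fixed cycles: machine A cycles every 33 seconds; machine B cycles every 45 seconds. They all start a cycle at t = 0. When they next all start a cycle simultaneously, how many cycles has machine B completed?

11 cycles

The first common completion time is the LCM of the periods.
33 = 3 × 11
45 = 3^2 × 5
LCM(33, 45) = 3^2 × 5 × 11 = 495.
Cycles for period 45: 495 / 45 = 11.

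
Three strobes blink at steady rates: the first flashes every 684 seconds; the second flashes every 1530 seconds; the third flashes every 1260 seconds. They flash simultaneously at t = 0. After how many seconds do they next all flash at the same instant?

The first simultaneous occurrence is after LCM of the individual periods.
684 = 2^2 × 3^2 × 19
1530 = 2 × 3^2 × 5 × 17
1260 = 2^2 × 3^2 × 5 × 7
LCM(684, 1530, 1260) = 2^2 × 3^2 × 5 × 7 × 17 × 19 = 406980.

406980 seconds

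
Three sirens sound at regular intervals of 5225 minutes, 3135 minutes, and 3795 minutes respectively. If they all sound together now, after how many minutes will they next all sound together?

They coincide at every common multiple of the periods; the first is the LCM.
5225 = 5^2 × 11 × 19
3135 = 3 × 5 × 11 × 19
3795 = 3 × 5 × 11 × 23
LCM(5225, 3135, 3795) = 3 × 5^2 × 11 × 19 × 23 = 360525.

360525 minutes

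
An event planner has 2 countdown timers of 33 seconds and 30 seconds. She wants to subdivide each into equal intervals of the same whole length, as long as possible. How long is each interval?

By the Euclidean algorithm:
33 = 1 × 30 + 3
30 = 10 × 3 + 0
gcd(33, 30) = 3.

3 seconds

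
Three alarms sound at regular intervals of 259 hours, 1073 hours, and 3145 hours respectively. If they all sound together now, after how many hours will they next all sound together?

638435 hours

The first simultaneous occurrence is after LCM of the individual periods.
259 = 7 × 37
1073 = 29 × 37
3145 = 5 × 17 × 37
LCM(259, 1073, 3145) = 5 × 7 × 17 × 29 × 37 = 638435.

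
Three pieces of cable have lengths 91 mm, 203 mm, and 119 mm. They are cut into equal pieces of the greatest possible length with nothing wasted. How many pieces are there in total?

Piece length = gcd(91, 203, 119).
91 = 7 × 13
203 = 7 × 29
119 = 7 × 17
gcd(91, 203, 119) = 7.
Total pieces = 91/7 + 203/7 + 119/7 = 13 + 29 + 17 = 59.

59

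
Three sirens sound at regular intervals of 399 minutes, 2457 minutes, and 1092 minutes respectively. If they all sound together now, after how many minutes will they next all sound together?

They coincide at every common multiple of the periods; the first is the LCM.
399 = 3 × 7 × 19
2457 = 3^3 × 7 × 13
1092 = 2^2 × 3 × 7 × 13
LCM(399, 2457, 1092) = 2^2 × 3^3 × 7 × 13 × 19 = 186732.

186732 minutes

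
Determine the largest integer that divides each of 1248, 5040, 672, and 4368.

1248 = 2^5 × 3 × 13
5040 = 2^4 × 3^2 × 5 × 7
672 = 2^5 × 3 × 7
4368 = 2^4 × 3 × 7 × 13
gcd(1248, 5040, 672, 4368) = 2^4 × 3 = 48.

48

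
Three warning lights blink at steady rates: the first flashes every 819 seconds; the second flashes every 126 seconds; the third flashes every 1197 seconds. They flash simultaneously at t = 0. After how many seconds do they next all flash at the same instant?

31122 seconds

They coincide at every common multiple of the periods; the first is the LCM.
819 = 3^2 × 7 × 13
126 = 2 × 3^2 × 7
1197 = 3^2 × 7 × 19
LCM(819, 126, 1197) = 2 × 3^2 × 7 × 13 × 19 = 31122.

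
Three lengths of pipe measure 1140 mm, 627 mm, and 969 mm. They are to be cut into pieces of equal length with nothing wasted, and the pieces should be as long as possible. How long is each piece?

57 mm

The greatest length dividing all of 1140, 627, and 969 is their gcd.
1140 = 2^2 × 3 × 5 × 19
627 = 3 × 11 × 19
969 = 3 × 17 × 19
gcd(1140, 627, 969) = 3 × 19 = 57.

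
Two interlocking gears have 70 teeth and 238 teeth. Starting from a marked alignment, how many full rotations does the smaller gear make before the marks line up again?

All finish a whole number of cycles simultaneously at t = LCM of the periods.
70 = 2 × 5 × 7
238 = 2 × 7 × 17
LCM(70, 238) = 2 × 5 × 7 × 17 = 1190.
Rotations for period 70: 1190 / 70 = 17.

17 rotations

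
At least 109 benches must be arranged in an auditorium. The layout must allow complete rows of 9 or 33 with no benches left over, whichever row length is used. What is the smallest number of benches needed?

The number of benches must be a common multiple of 9 and 33, so a multiple of their LCM.
9 = 3^2
33 = 3 × 11
LCM(9, 33) = 3^2 × 11 = 99.
Smallest multiple of 99 that is ≥ 109: ⌈109/99⌉ × 99 = 2 × 99 = 198.

198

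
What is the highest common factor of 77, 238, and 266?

77 = 7 × 11
238 = 2 × 7 × 17
266 = 2 × 7 × 19
gcd(77, 238, 266) = 7.

7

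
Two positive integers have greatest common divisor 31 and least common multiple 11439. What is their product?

For any two positive integers, gcd × lcm = product = 31 × 11439 = 354609.

354609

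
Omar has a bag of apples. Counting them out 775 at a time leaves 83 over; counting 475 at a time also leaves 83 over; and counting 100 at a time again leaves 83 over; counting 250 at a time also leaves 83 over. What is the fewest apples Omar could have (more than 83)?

N − 83 must be a common multiple of 775, 475, 100, and 250.
775 = 5^2 × 31
475 = 5^2 × 19
100 = 2^2 × 5^2
250 = 2 × 5^3
LCM(775, 475, 100, 250) = 2^2 × 5^3 × 19 × 31 = 294500.
Smallest N > 83 is LCM + 83 = 294500 + 83 = 294583.

294583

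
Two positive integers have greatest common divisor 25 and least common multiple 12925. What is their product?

323125

For any two positive integers, gcd × lcm = product = 25 × 12925 = 323125.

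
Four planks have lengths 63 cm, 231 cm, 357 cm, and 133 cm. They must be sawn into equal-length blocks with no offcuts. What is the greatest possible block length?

This is the greatest common divisor of 63, 231, 357, and 133.
63 = 3^2 × 7
231 = 3 × 7 × 11
357 = 3 × 7 × 17
133 = 7 × 19
gcd(63, 231, 357, 133) = 7.

7 cm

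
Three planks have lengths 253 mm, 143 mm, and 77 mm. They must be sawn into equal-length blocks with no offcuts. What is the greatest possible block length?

The block length must divide every plank, so the greatest is gcd(253, 143, 77).
253 = 11 × 23
143 = 11 × 13
77 = 7 × 11
gcd(253, 143, 77) = 11.

11 mm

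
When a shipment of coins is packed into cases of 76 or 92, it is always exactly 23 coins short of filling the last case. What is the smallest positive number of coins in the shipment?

Being 23 short of a full case of size k means N ≡ −23 (mod k), i.e. N + 23 is a multiple of each size.
76 = 2^2 × 19
92 = 2^2 × 23
LCM(76, 92) = 2^2 × 19 × 23 = 1748.
Smallest positive N is 1748 − 23 = 1725.

1725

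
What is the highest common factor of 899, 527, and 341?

31

899 = 29 × 31
527 = 17 × 31
341 = 11 × 31
gcd(899, 527, 341) = 31.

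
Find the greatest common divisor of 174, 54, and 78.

174 = 2 × 3 × 29
54 = 2 × 3^3
78 = 2 × 3 × 13
gcd(174, 54, 78) = 2 × 3 = 6.

6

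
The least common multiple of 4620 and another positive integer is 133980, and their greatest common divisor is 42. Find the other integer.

gcd × lcm = product of the two integers, so the other integer is (42 × 133980) / 4620 = 1218.

1218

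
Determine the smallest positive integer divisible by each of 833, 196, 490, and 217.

833 = 7^2 × 17
196 = 2^2 × 7^2
490 = 2 × 5 × 7^2
217 = 7 × 31
LCM(833, 196, 490, 217) = 2^2 × 5 × 7^2 × 17 × 31 = 516460.

516460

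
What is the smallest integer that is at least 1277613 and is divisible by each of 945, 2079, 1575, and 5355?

1767150

The integer must be a common multiple of 945, 2079, 1575, and 5355, so a multiple of their LCM.
945 = 3^3 × 5 × 7
2079 = 3^3 × 7 × 11
1575 = 3^2 × 5^2 × 7
5355 = 3^2 × 5 × 7 × 17
LCM(945, 2079, 1575, 5355) = 3^3 × 5^2 × 7 × 11 × 17 = 883575.
Smallest multiple of 883575 that is ≥ 1277613: ⌈1277613/883575⌉ × 883575 = 2 × 883575 = 1767150.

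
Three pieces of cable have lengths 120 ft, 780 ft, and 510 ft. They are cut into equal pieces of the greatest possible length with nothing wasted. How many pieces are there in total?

47

Piece length = gcd(120, 780, 510).
120 = 2^3 × 3 × 5
780 = 2^2 × 3 × 5 × 13
510 = 2 × 3 × 5 × 17
gcd(120, 780, 510) = 2 × 3 × 5 = 30.
Total pieces = 120/30 + 780/30 + 510/30 = 4 + 26 + 17 = 47.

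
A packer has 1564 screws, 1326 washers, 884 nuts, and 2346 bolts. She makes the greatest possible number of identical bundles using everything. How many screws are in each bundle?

Number of bundles = gcd(1564, 1326, 884, 2346).
1564 = 2^2 × 17 × 23
1326 = 2 × 3 × 13 × 17
884 = 2^2 × 13 × 17
2346 = 2 × 3 × 17 × 23
gcd(1564, 1326, 884, 2346) = 2 × 17 = 34.
screws per bundle = 1564 / 34 = 46.

46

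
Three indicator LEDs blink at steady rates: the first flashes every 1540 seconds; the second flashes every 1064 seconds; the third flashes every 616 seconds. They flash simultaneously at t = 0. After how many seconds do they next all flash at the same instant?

58520 seconds

The first simultaneous occurrence is after LCM of the individual periods.
1540 = 2^2 × 5 × 7 × 11
1064 = 2^3 × 7 × 19
616 = 2^3 × 7 × 11
LCM(1540, 1064, 616) = 2^3 × 5 × 7 × 11 × 19 = 58520.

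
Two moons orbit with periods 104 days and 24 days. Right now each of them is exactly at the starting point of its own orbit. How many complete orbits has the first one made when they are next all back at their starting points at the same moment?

3 orbits

All finish a whole number of cycles simultaneously at t = LCM of the periods.
104 = 2^3 × 13
24 = 2^3 × 3
LCM(104, 24) = 2^3 × 3 × 13 = 312.
Orbits for period 104: 312 / 104 = 3.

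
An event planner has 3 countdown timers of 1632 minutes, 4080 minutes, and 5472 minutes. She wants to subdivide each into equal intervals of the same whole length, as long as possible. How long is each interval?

The interval must divide each timer length; the longest such is the gcd.
1632 = 2^5 × 3 × 17
4080 = 2^4 × 3 × 5 × 17
5472 = 2^5 × 3^2 × 19
gcd(1632, 4080, 5472) = 2^4 × 3 = 48.

48 minutes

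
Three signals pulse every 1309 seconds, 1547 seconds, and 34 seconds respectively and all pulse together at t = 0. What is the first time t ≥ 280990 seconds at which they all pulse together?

Joint pulses occur at multiples of LCM(1309, 1547, 34).
1309 = 7 × 11 × 17
1547 = 7 × 13 × 17
34 = 2 × 17
LCM(1309, 1547, 34) = 2 × 7 × 11 × 13 × 17 = 34034.
Smallest multiple of 34034 that is ≥ 280990: ⌈280990/34034⌉ × 34034 = 9 × 34034 = 306306.

306306 seconds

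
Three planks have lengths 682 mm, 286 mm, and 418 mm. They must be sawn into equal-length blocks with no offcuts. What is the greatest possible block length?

The block length must divide every plank, so the greatest is gcd(682, 286, 418).
682 = 2 × 11 × 31
286 = 2 × 11 × 13
418 = 2 × 11 × 19
gcd(682, 286, 418) = 2 × 11 = 22.

22 mm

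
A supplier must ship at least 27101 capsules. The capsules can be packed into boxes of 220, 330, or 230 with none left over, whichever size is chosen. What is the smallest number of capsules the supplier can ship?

30360

The number of capsules must be a common multiple of 220, 330, and 230, so a multiple of their LCM.
220 = 2^2 × 5 × 11
330 = 2 × 3 × 5 × 11
230 = 2 × 5 × 23
LCM(220, 330, 230) = 2^2 × 3 × 5 × 11 × 23 = 15180.
Smallest multiple of 15180 that is ≥ 27101: ⌈27101/15180⌉ × 15180 = 2 × 15180 = 30360.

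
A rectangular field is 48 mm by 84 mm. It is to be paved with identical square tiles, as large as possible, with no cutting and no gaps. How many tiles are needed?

28

Tile side = gcd(48, 84).
48 = 2^4 × 3
84 = 2^2 × 3 × 7
gcd(48, 84) = 2^2 × 3 = 12.
Tiles: (48/12) × (84/12) = 4 × 7 = 28.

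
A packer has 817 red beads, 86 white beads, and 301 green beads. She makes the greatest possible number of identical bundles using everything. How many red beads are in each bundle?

Number of bundles = gcd(817, 86, 301).
817 = 19 × 43
86 = 2 × 43
301 = 7 × 43
gcd(817, 86, 301) = 43.
red beads per bundle = 817 / 43 = 19.

19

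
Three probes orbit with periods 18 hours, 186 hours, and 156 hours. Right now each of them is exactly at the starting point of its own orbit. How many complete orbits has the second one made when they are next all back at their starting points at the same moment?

The first common completion time is the LCM of the periods.
18 = 2 × 3^2
186 = 2 × 3 × 31
156 = 2^2 × 3 × 13
LCM(18, 186, 156) = 2^2 × 3^2 × 13 × 31 = 14508.
Orbits for period 186: 14508 / 186 = 78.

78 orbits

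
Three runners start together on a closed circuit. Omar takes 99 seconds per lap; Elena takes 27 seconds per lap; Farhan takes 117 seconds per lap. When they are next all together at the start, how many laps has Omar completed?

They are all back at their starting positions together after one LCM of the periods.
99 = 3^2 × 11
27 = 3^3
117 = 3^2 × 13
LCM(99, 27, 117) = 3^3 × 11 × 13 = 3861.
Laps for period 99: 3861 / 99 = 39.

39 laps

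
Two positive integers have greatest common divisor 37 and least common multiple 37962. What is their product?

For any two positive integers, gcd × lcm = product = 37 × 37962 = 1404594.

1404594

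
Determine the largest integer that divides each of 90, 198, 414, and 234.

18

90 = 2 × 3^2 × 5
198 = 2 × 3^2 × 11
414 = 2 × 3^2 × 23
234 = 2 × 3^2 × 13
gcd(90, 198, 414, 234) = 2 × 3^2 = 18.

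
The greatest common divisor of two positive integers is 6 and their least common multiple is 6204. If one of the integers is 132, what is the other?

For two integers, gcd × lcm = product, so the other is (6 × 6204) / 132 = 37224 / 132 = 282.

282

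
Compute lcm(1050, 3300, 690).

531300

1050 = 2 × 3 × 5^2 × 7
3300 = 2^2 × 3 × 5^2 × 11
690 = 2 × 3 × 5 × 23
LCM(1050, 3300, 690) = 2^2 × 3 × 5^2 × 7 × 11 × 23 = 531300.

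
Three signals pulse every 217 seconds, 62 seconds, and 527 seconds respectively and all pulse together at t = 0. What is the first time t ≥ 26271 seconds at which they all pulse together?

29512 seconds

Joint pulses occur at multiples of LCM(217, 62, 527).
217 = 7 × 31
62 = 2 × 31
527 = 17 × 31
LCM(217, 62, 527) = 2 × 7 × 17 × 31 = 7378.
Smallest multiple of 7378 that is ≥ 26271: ⌈26271/7378⌉ × 7378 = 4 × 7378 = 29512.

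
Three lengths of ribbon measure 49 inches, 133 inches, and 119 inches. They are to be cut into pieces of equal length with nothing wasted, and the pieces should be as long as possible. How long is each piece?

Each piece length must divide every original length, so the longest possible is gcd(49, 133, 119).
49 = 7^2
133 = 7 × 19
119 = 7 × 17
gcd(49, 133, 119) = 7.

7 inches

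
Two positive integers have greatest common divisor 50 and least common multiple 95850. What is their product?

For any two positive integers, gcd × lcm = product = 50 × 95850 = 4792500.

4792500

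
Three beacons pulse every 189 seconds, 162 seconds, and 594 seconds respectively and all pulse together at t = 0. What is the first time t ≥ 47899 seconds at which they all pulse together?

49896 seconds

Joint pulses occur at multiples of LCM(189, 162, 594).
189 = 3^3 × 7
162 = 2 × 3^4
594 = 2 × 3^3 × 11
LCM(189, 162, 594) = 2 × 3^4 × 7 × 11 = 12474.
Smallest multiple of 12474 that is ≥ 47899: ⌈47899/12474⌉ × 12474 = 4 × 12474 = 49896.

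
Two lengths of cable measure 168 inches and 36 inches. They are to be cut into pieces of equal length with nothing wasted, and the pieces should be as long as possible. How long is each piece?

12 inches

Each piece length must divide every original length, so the longest possible is gcd(168, 36).
168 = 2^3 × 3 × 7
36 = 2^2 × 3^2
gcd(168, 36) = 2^2 × 3 = 12.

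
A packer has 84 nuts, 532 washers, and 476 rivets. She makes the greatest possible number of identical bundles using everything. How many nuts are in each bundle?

Number of bundles = gcd(84, 532, 476).
84 = 2^2 × 3 × 7
532 = 2^2 × 7 × 19
476 = 2^2 × 7 × 17
gcd(84, 532, 476) = 2^2 × 7 = 28.
nuts per bundle = 84 / 28 = 3.

3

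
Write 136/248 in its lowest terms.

136 = 2^3 × 17
248 = 2^3 × 31
gcd(136, 248) = 2^3 = 8.
Divide numerator and denominator by 8: 136/248 = 17/31.

17/31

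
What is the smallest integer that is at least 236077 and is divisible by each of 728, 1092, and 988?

248976

The integer must be a common multiple of 728, 1092, and 988, so a multiple of their LCM.
728 = 2^3 × 7 × 13
1092 = 2^2 × 3 × 7 × 13
988 = 2^2 × 13 × 19
LCM(728, 1092, 988) = 2^3 × 3 × 7 × 13 × 19 = 41496.
Smallest multiple of 41496 that is ≥ 236077: ⌈236077/41496⌉ × 41496 = 6 × 41496 = 248976.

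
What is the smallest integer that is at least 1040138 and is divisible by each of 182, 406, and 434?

The integer must be a common multiple of 182, 406, and 434, so a multiple of their LCM.
182 = 2 × 7 × 13
406 = 2 × 7 × 29
434 = 2 × 7 × 31
LCM(182, 406, 434) = 2 × 7 × 13 × 29 × 31 = 163618.
Smallest multiple of 163618 that is ≥ 1040138: ⌈1040138/163618⌉ × 163618 = 7 × 163618 = 1145326.

1145326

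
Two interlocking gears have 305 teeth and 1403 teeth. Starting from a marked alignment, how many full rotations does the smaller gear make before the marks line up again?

The first common completion time is the LCM of the periods.
305 = 5 × 61
1403 = 23 × 61
LCM(305, 1403) = 5 × 23 × 61 = 7015.
Rotations for period 305: 7015 / 305 = 23.

23 rotations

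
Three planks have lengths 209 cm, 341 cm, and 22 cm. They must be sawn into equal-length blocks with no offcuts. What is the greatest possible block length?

11 cm

The block length must divide every plank, so the greatest is gcd(209, 341, 22).
209 = 11 × 19
341 = 11 × 31
22 = 2 × 11
gcd(209, 341, 22) = 11.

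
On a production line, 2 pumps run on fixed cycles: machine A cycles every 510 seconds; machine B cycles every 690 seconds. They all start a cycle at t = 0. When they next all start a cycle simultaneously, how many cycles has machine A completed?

23 cycles

All finish a whole number of cycles simultaneously at t = LCM of the periods.
510 = 2 × 3 × 5 × 17
690 = 2 × 3 × 5 × 23
LCM(510, 690) = 2 × 3 × 5 × 17 × 23 = 11730.
Cycles for period 510: 11730 / 510 = 23.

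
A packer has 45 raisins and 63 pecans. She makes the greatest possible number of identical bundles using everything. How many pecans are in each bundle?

Number of bundles = gcd(45, 63).
45 = 3^2 × 5
63 = 3^2 × 7
gcd(45, 63) = 3^2 = 9.
pecans per bundle = 63 / 9 = 7.

7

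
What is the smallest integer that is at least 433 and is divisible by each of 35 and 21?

525

The integer must be a common multiple of 35 and 21, so a multiple of their LCM.
35 = 5 × 7
21 = 3 × 7
LCM(35, 21) = 3 × 5 × 7 = 105.
Smallest multiple of 105 that is ≥ 433: ⌈433/105⌉ × 105 = 5 × 105 = 525.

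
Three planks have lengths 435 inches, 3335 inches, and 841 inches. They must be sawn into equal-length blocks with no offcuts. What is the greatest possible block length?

The block length must divide every plank, so the greatest is gcd(435, 3335, 841).
435 = 3 × 5 × 29
3335 = 5 × 23 × 29
841 = 29^2
gcd(435, 3335, 841) = 29.

29 inches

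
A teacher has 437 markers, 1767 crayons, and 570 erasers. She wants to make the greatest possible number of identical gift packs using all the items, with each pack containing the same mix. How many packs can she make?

The pack count must divide each quantity, so the greatest is gcd(437, 1767, 570).
437 = 19 × 23
1767 = 3 × 19 × 31
570 = 2 × 3 × 5 × 19
gcd(437, 1767, 570) = 19.

19 packs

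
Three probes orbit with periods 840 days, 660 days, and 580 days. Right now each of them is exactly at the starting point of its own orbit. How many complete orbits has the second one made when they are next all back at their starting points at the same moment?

All finish a whole number of cycles simultaneously at t = LCM of the periods.
840 = 2^3 × 3 × 5 × 7
660 = 2^2 × 3 × 5 × 11
580 = 2^2 × 5 × 29
LCM(840, 660, 580) = 2^3 × 3 × 5 × 7 × 11 × 29 = 267960.
Orbits for period 660: 267960 / 660 = 406.

406 orbits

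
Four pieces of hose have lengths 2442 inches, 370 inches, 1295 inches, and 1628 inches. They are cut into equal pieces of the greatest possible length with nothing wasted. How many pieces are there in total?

Piece length = gcd(2442, 370, 1295, 1628).
2442 = 2 × 3 × 11 × 37
370 = 2 × 5 × 37
1295 = 5 × 7 × 37
1628 = 2^2 × 11 × 37
gcd(2442, 370, 1295, 1628) = 37.
Total pieces = 2442/37 + 370/37 + 1295/37 + 1628/37 = 66 + 10 + 35 + 44 = 155.

155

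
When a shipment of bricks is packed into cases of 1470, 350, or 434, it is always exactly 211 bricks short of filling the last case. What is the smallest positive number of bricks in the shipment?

227639

Being 211 short of a full case of size k means N ≡ −211 (mod k), i.e. N + 211 is a multiple of each size.
1470 = 2 × 3 × 5 × 7^2
350 = 2 × 5^2 × 7
434 = 2 × 7 × 31
LCM(1470, 350, 434) = 2 × 3 × 5^2 × 7^2 × 31 = 227850.
Smallest positive N is 227850 − 211 = 227639.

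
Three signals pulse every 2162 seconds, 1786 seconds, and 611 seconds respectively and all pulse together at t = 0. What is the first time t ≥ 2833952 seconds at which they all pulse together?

3204084 seconds

Joint pulses occur at multiples of LCM(2162, 1786, 611).
2162 = 2 × 23 × 47
1786 = 2 × 19 × 47
611 = 13 × 47
LCM(2162, 1786, 611) = 2 × 13 × 19 × 23 × 47 = 534014.
Smallest multiple of 534014 that is ≥ 2833952: ⌈2833952/534014⌉ × 534014 = 6 × 534014 = 3204084.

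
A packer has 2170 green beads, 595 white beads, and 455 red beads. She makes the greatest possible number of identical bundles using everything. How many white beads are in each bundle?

Number of bundles = gcd(2170, 595, 455).
2170 = 2 × 5 × 7 × 31
595 = 5 × 7 × 17
455 = 5 × 7 × 13
gcd(2170, 595, 455) = 5 × 7 = 35.
white beads per bundle = 595 / 35 = 17.

17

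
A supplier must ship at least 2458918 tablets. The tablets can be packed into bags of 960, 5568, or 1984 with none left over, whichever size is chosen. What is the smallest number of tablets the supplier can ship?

2589120

The number of tablets must be a common multiple of 960, 5568, and 1984, so a multiple of their LCM.
960 = 2^6 × 3 × 5
5568 = 2^6 × 3 × 29
1984 = 2^6 × 31
LCM(960, 5568, 1984) = 2^6 × 3 × 5 × 29 × 31 = 863040.
Smallest multiple of 863040 that is ≥ 2458918: ⌈2458918/863040⌉ × 863040 = 3 × 863040 = 2589120.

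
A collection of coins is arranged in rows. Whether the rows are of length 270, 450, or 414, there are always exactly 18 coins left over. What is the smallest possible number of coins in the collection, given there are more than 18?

N − 18 must be a common multiple of 270, 450, and 414.
270 = 2 × 3^3 × 5
450 = 2 × 3^2 × 5^2
414 = 2 × 3^2 × 23
LCM(270, 450, 414) = 2 × 3^3 × 5^2 × 23 = 31050.
Smallest N > 18 is LCM + 18 = 31050 + 18 = 31068.

31068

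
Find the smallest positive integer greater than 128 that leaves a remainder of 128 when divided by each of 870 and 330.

N − 128 must be a common multiple of 870 and 330.
870 = 2 × 3 × 5 × 29
330 = 2 × 3 × 5 × 11
LCM(870, 330) = 2 × 3 × 5 × 11 × 29 = 9570.
Smallest N > 128 is LCM + 128 = 9570 + 128 = 9698.

9698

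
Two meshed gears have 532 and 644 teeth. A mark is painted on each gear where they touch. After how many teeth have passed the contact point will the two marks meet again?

12236 teeth

The first simultaneous occurrence is after LCM of the individual periods.
532 = 2^2 × 7 × 19
644 = 2^2 × 7 × 23
LCM(532, 644) = 2^2 × 7 × 19 × 23 = 12236.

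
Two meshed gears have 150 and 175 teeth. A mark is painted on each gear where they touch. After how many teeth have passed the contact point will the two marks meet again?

We need the least common multiple of the intervals.
150 = 2 × 3 × 5^2
175 = 5^2 × 7
LCM(150, 175) = 2 × 3 × 5^2 × 7 = 1050.

1050 teeth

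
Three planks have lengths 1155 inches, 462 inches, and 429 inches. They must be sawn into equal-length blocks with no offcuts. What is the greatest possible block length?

The block length must divide every plank, so the greatest is gcd(1155, 462, 429).
1155 = 3 × 5 × 7 × 11
462 = 2 × 3 × 7 × 11
429 = 3 × 11 × 13
gcd(1155, 462, 429) = 3 × 11 = 33.

33 inches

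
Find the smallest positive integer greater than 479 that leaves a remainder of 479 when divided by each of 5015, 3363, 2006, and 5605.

572189

N − 479 must be a common multiple of 5015, 3363, 2006, and 5605.
5015 = 5 × 17 × 59
3363 = 3 × 19 × 59
2006 = 2 × 17 × 59
5605 = 5 × 19 × 59
LCM(5015, 3363, 2006, 5605) = 2 × 3 × 5 × 17 × 19 × 59 = 571710.
Smallest N > 479 is LCM + 479 = 571710 + 479 = 572189.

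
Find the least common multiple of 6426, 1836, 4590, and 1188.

6426 = 2 × 3^3 × 7 × 17
1836 = 2^2 × 3^3 × 17
4590 = 2 × 3^3 × 5 × 17
1188 = 2^2 × 3^3 × 11
LCM(6426, 1836, 4590, 1188) = 2^2 × 3^3 × 5 × 7 × 11 × 17 = 706860.

706860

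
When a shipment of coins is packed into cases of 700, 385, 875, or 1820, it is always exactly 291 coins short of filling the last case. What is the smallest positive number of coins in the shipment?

500209

Being 291 short of a full case of size k means N ≡ −291 (mod k), i.e. N + 291 is a multiple of each size.
700 = 2^2 × 5^2 × 7
385 = 5 × 7 × 11
875 = 5^3 × 7
1820 = 2^2 × 5 × 7 × 13
LCM(700, 385, 875, 1820) = 2^2 × 5^3 × 7 × 11 × 13 = 500500.
Smallest positive N is 500500 − 291 = 500209.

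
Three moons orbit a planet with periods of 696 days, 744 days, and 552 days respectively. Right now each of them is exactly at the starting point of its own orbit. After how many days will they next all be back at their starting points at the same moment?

496248 days

We need the least common multiple of the intervals.
696 = 2^3 × 3 × 29
744 = 2^3 × 3 × 31
552 = 2^3 × 3 × 23
LCM(696, 744, 552) = 2^3 × 3 × 23 × 29 × 31 = 496248.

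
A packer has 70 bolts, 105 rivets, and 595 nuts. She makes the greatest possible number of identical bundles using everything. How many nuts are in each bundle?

17

Number of bundles = gcd(70, 105, 595).
70 = 2 × 5 × 7
105 = 3 × 5 × 7
595 = 5 × 7 × 17
gcd(70, 105, 595) = 5 × 7 = 35.
nuts per bundle = 595 / 35 = 17.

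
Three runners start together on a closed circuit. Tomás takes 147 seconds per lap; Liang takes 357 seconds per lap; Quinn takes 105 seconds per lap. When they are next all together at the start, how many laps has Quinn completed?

All finish a whole number of cycles simultaneously at t = LCM of the periods.
147 = 3 × 7^2
357 = 3 × 7 × 17
105 = 3 × 5 × 7
LCM(147, 357, 105) = 3 × 5 × 7^2 × 17 = 12495.
Laps for period 105: 12495 / 105 = 119.

119 laps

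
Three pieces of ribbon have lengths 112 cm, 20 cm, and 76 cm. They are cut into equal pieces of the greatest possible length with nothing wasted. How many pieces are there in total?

Piece length = gcd(112, 20, 76).
112 = 2^4 × 7
20 = 2^2 × 5
76 = 2^2 × 19
gcd(112, 20, 76) = 2^2 = 4.
Total pieces = 112/4 + 20/4 + 76/4 = 28 + 5 + 19 = 52.

52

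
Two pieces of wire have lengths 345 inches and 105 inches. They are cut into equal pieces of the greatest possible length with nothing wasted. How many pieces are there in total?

30

Piece length = gcd(345, 105).
345 = 3 × 5 × 23
105 = 3 × 5 × 7
gcd(345, 105) = 3 × 5 = 15.
Total pieces = 345/15 + 105/15 = 23 + 7 = 30.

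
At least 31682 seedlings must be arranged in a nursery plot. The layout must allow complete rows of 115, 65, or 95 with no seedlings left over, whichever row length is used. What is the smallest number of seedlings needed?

56810

The number of seedlings must be a common multiple of 115, 65, and 95, so a multiple of their LCM.
115 = 5 × 23
65 = 5 × 13
95 = 5 × 19
LCM(115, 65, 95) = 5 × 13 × 19 × 23 = 28405.
Smallest multiple of 28405 that is ≥ 31682: ⌈31682/28405⌉ × 28405 = 2 × 28405 = 56810.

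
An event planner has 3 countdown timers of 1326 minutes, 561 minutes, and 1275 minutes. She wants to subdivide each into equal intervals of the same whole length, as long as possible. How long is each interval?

The interval must divide each timer length; the longest such is the gcd.
1326 = 2 × 3 × 13 × 17
561 = 3 × 11 × 17
1275 = 3 × 5^2 × 17
gcd(1326, 561, 1275) = 3 × 17 = 51.

51 minutes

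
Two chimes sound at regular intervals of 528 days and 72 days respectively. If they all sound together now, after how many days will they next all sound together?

1584 days

We need the least common multiple of the intervals.
528 = 2^4 × 3 × 11
72 = 2^3 × 3^2
LCM(528, 72) = 2^4 × 3^2 × 11 = 1584.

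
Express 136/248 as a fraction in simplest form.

136 = 2^3 × 17
248 = 2^3 × 31
gcd(136, 248) = 2^3 = 8.
Divide numerator and denominator by 8: 136/248 = 17/31.

17/31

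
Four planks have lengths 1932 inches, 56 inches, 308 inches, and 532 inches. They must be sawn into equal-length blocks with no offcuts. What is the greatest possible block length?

This is the greatest common divisor of 1932, 56, 308, and 532.
1932 = 2^2 × 3 × 7 × 23
56 = 2^3 × 7
308 = 2^2 × 7 × 11
532 = 2^2 × 7 × 19
gcd(1932, 56, 308, 532) = 2^2 × 7 = 28.

28 inches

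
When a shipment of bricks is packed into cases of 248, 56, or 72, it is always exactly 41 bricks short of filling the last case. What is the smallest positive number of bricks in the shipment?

Being 41 short of a full case of size k means N ≡ −41 (mod k), i.e. N + 41 is a multiple of each size.
248 = 2^3 × 31
56 = 2^3 × 7
72 = 2^3 × 3^2
LCM(248, 56, 72) = 2^3 × 3^2 × 7 × 31 = 15624.
Smallest positive N is 15624 − 41 = 15583.

15583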